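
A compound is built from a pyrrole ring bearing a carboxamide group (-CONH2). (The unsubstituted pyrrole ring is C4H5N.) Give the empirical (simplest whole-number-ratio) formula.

Atom tally by fragment:
  pyrrole ring core → C:4 H:5 N:1
  (− 1 ring H displaced by substituents)
  + CONH2 → C:1 H:2 O:1 N:1
Element totals:
  C: 5
  H: 6
  N: 2
  O: 1
Molecular formula: C5H6N2O.
gcd of subscripts (5, 6, 2, 1) = 1, so the empirical formula equals the molecular formula.

C5H6N2O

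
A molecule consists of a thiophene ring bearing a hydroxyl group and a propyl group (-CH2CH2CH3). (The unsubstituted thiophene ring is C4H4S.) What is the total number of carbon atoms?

7

Atom tally by fragment:
  thiophene ring core → C:4 H:4 S:1
  (− 2 ring H displaced by substituents)
  + OH → O:1 H:1
  + CH2CH2CH3 → C:3 H:7
Element totals:
  C: 7
  H: 10
  O: 1
  S: 1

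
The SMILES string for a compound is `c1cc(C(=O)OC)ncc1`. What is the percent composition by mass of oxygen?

23.33%

Atom tally by fragment:
  pyridine ring core → C:5 H:5 N:1
  (− 1 ring H displaced by substituents)
  + COOCH3 → C:2 H:3 O:2
Element totals:
  C: 7
  H: 7
  N: 1
  O: 2
Molecular formula: C7H7NO2.
Molar mass = 137.138 g/mol.
Mass from O: 2 × 15.999 = 31.998 g/mol.
%O = 31.998 / 137.138 × 100 = 23.33%.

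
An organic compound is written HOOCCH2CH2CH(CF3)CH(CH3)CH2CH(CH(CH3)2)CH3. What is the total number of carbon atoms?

Element totals:
  C: 13
  H: 23
  F: 3
  O: 2

13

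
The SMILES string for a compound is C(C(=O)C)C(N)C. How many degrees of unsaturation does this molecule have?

1

Atom tally by fragment:
  CH3COCH2 → C:3 H:5 O:1
  CH(NH2) → C:1 H:3 N:1
  CH3 → C:1 H:3
Element totals:
  C: 5
  H: 11
  N: 1
  O: 1
Molecular formula: C5H11NO.
DoU = (2C + 2 + N − H − X) / 2 = (2·5 + 2 + 1 − 11 − 0) / 2 = 1.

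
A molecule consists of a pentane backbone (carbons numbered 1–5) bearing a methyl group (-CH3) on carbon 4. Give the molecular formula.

Atom tally by fragment:
  CH3 → C:1 H:3
  CH2 → C:1 H:2
  CH2 → C:1 H:2
  CH(CH3) → C:2 H:4
  CH3 → C:1 H:3
Element totals:
  C: 6
  H: 14

C6H14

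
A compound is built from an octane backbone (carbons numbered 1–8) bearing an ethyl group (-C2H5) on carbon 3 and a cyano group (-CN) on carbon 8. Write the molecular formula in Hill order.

C11H21N

Atom tally by fragment:
  CH3 → C:1 H:3
  CH2 → C:1 H:2
  CH(C2H5) → C:3 H:6
  CH2 → C:1 H:2
  CH2 → C:1 H:2
  CH2 → C:1 H:2
  CH2 → C:1 H:2
  CH2CN → C:2 H:2 N:1
Element totals:
  C: 11
  H: 21
  N: 1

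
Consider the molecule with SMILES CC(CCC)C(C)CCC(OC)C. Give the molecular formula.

C12H26O

Atom tally by fragment:
  CH3 → C:1 H:3
  CH(CH2CH2CH3) → C:4 H:8
  CH(CH3) → C:2 H:4
  CH2 → C:1 H:2
  CH2 → C:1 H:2
  CH(OCH3) → C:2 H:4 O:1
  CH3 → C:1 H:3
Element totals:
  C: 12
  H: 26
  O: 1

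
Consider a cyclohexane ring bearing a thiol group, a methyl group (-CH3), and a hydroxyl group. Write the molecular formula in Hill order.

C7H14OS

Atom tally by fragment:
  cyclohexane ring core → C:6 H:12
  (− 3 ring H displaced by substituents)
  + SH → S:1 H:1
  + CH3 → C:1 H:3
  + OH → O:1 H:1
Element totals:
  C: 7
  H: 14
  O: 1
  S: 1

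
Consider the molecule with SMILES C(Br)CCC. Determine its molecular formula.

Atom tally by fragment:
  BrCH2 → C:1 H:2 Br:1
  CH2 → C:1 H:2
  CH2 → C:1 H:2
  CH3 → C:1 H:3
Element totals:
  C: 4
  H: 9
  Br: 1

C4H9Br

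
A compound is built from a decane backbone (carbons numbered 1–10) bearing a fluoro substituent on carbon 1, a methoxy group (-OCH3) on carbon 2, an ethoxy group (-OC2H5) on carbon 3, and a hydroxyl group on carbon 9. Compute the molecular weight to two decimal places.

Atom tally by fragment:
  FCH2 → C:1 H:2 F:1
  CH(OCH3) → C:2 H:4 O:1
  CH(OC2H5) → C:3 H:6 O:1
  CH2 → C:1 H:2
  CH2 → C:1 H:2
  CH2 → C:1 H:2
  CH2 → C:1 H:2
  CH2 → C:1 H:2
  CH(OH) → C:1 H:2 O:1
  CH3 → C:1 H:3
Element totals:
  C: 13
  H: 27
  F: 1
  O: 3
Molecular formula: C13H27FO3.
  M = 13(12.011) + 27(1.008) + 18.998 + 3(15.999)
    = 156.143 + 27.216 + 18.998 + 47.997 = 250.354

250.35 g/mol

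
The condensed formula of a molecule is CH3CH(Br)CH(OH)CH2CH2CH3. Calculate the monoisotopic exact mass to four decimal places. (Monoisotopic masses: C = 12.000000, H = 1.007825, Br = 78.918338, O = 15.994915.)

Atom tally by fragment:
  CH3 → C:1 H:3
  CH(Br) → C:1 H:1 Br:1
  CH(OH) → C:1 H:2 O:1
  CH2 → C:1 H:2
  CH2 → C:1 H:2
  CH3 → C:1 H:3
Element totals:
  C: 6
  H: 13
  Br: 1
  O: 1
Molecular formula: C6H13BrO.
  M = 6(12.0) + 13(1.007825) + 78.918338 + 15.994915
    = 72.000000 + 13.101725 + 78.918338 + 15.994915 = 180.014978

180.0150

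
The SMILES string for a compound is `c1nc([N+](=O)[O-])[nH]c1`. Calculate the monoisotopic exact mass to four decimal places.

113.0225

Atom tally by fragment:
  imidazole ring core → C:3 H:4 N:2
  (− 1 ring H displaced by substituents)
  + NO2 → N:1 O:2
Element totals:
  C: 3
  H: 3
  N: 3
  O: 2
Molecular formula: C3H3N3O2.
  M = 3(12.0) + 3(1.007825) + 3(14.003074) + 2(15.994915)
    = 36.000000 + 3.023475 + 42.009222 + 31.989830 = 113.022527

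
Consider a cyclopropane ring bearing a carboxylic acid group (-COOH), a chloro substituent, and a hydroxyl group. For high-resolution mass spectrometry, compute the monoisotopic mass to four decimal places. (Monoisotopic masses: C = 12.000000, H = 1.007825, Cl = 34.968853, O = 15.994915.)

Atom tally by fragment:
  cyclopropane ring core → C:3 H:6
  (− 3 ring H displaced by substituents)
  + COOH → C:1 H:1 O:2
  + Cl → Cl:1
  + OH → O:1 H:1
Element totals:
  C: 4
  H: 5
  Cl: 1
  O: 3
Molecular formula: C4H5ClO3.
  M = 4(12.0) + 5(1.007825) + 34.968853 + 3(15.994915)
    = 48.000000 + 5.039125 + 34.968853 + 47.984745 = 135.992723

135.9927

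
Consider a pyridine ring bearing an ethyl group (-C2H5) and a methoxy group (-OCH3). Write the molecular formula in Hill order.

C8H11NO

Atom tally by fragment:
  pyridine ring core → C:5 H:5 N:1
  (− 2 ring H displaced by substituents)
  + C2H5 → C:2 H:5
  + OCH3 → C:1 H:3 O:1
Element totals:
  C: 8
  H: 11
  N: 1
  O: 1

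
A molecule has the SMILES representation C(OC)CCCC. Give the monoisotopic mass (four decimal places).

102.1045

Atom tally by fragment:
  CH3OCH2 → C:2 H:5 O:1
  CH2 → C:1 H:2
  CH2 → C:1 H:2
  CH2 → C:1 H:2
  CH3 → C:1 H:3
Element totals:
  C: 6
  H: 14
  O: 1
Molecular formula: C6H14O.
  M = 6(12.0) + 14(1.007825) + 15.994915
    = 72.000000 + 14.109550 + 15.994915 = 102.104465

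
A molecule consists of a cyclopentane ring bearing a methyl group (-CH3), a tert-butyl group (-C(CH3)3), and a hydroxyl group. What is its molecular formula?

Atom tally by fragment:
  cyclopentane ring core → C:5 H:10
  (− 3 ring H displaced by substituents)
  + CH3 → C:1 H:3
  + C(CH3)3 → C:4 H:9
  + OH → O:1 H:1
Element totals:
  C: 10
  H: 20
  O: 1

C10H20O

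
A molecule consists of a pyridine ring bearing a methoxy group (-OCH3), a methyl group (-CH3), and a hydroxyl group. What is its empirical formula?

Atom tally by fragment:
  pyridine ring core → C:5 H:5 N:1
  (− 3 ring H displaced by substituents)
  + OCH3 → C:1 H:3 O:1
  + CH3 → C:1 H:3
  + OH → O:1 H:1
Element totals:
  C: 7
  H: 9
  N: 1
  O: 2
Molecular formula: C7H9NO2.
gcd of subscripts (7, 9, 1, 2) = 1, so the empirical formula equals the molecular formula.

C7H9NO2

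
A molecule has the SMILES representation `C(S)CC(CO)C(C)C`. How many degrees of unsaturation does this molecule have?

0

Atom tally by fragment:
  HSCH2 → C:1 H:3 S:1
  CH2 → C:1 H:2
  CH(CH2OH) → C:2 H:4 O:1
  CH(CH3) → C:2 H:4
  CH3 → C:1 H:3
Element totals:
  C: 7
  H: 16
  O: 1
  S: 1
Molecular formula: C7H16OS.
DoU = (2C + 2 + N − H − X) / 2 = (2·7 + 2 + 0 − 16 − 0) / 2 = 0.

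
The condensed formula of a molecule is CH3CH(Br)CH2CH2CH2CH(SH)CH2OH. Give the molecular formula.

C7H15BrOS

Atom tally by fragment:
  CH3 → C:1 H:3
  CH(Br) → C:1 H:1 Br:1
  CH2 → C:1 H:2
  CH2 → C:1 H:2
  CH2 → C:1 H:2
  CH(SH) → C:1 H:2 S:1
  CH2OH → C:1 H:3 O:1
Element totals:
  C: 7
  H: 15
  Br: 1
  O: 1
  S: 1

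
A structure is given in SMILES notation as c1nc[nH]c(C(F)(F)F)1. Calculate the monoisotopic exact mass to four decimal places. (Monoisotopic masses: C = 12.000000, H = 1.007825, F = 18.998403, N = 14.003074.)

136.0248

Atom tally by fragment:
  imidazole ring core → C:3 H:4 N:2
  (− 1 ring H displaced by substituents)
  + CF3 → C:1 F:3
Element totals:
  C: 4
  H: 3
  F: 3
  N: 2
Molecular formula: C4H3F3N2.
  M = 4(12.0) + 3(1.007825) + 3(18.998403) + 2(14.003074)
    = 48.000000 + 3.023475 + 56.995209 + 28.006148 = 136.024832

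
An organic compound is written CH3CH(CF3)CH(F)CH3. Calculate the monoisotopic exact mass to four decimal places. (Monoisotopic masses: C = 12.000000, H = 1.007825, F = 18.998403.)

144.0562

Atom tally by fragment:
  CH3 → C:1 H:3
  CH(CF3) → C:2 H:1 F:3
  CH(F) → C:1 H:1 F:1
  CH3 → C:1 H:3
Element totals:
  C: 5
  H: 8
  F: 4
Molecular formula: C5H8F4.
  M = 5(12.0) + 8(1.007825) + 4(18.998403)
    = 60.000000 + 8.062600 + 75.993612 = 144.056212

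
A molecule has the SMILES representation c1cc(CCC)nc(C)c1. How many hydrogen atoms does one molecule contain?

Atom tally by fragment:
  pyridine ring core → C:5 H:5 N:1
  (− 2 ring H displaced by substituents)
  + CH2CH2CH3 → C:3 H:7
  + CH3 → C:1 H:3
Element totals:
  C: 9
  H: 13
  N: 1

13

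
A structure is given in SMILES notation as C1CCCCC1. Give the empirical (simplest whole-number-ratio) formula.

CH2

Atom tally by fragment:
  cyclohexane ring core → C:6 H:12
Element totals:
  C: 6
  H: 12
Molecular formula: C6H12.
gcd of subscripts = 6; dividing each by 6:
  C: 6/6 = 1
  H: 12/6 = 2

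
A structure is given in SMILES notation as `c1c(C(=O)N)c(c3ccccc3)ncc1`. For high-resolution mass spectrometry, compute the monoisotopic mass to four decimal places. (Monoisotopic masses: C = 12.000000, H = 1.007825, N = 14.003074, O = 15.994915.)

198.0793

Atom tally by fragment:
  pyridine ring core → C:5 H:5 N:1
  (− 2 ring H displaced by substituents)
  + CONH2 → C:1 H:2 O:1 N:1
  + C6H5 → C:6 H:5
Element totals:
  C: 12
  H: 10
  N: 2
  O: 1
Molecular formula: C12H10N2O.
  M = 12(12.0) + 10(1.007825) + 2(14.003074) + 15.994915
    = 144.000000 + 10.078250 + 28.006148 + 15.994915 = 198.079313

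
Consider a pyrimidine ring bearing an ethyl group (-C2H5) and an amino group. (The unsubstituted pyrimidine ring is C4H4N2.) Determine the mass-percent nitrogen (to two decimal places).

34.12%

Atom tally by fragment:
  pyrimidine ring core → C:4 H:4 N:2
  (− 2 ring H displaced by substituents)
  + C2H5 → C:2 H:5
  + NH2 → N:1 H:2
Element totals:
  C: 6
  H: 9
  N: 3
Molecular formula: C6H9N3.
Molar mass = 123.159 g/mol.
Mass from N: 3 × 14.007 = 42.021 g/mol.
%N = 42.021 / 123.159 × 100 = 34.12%.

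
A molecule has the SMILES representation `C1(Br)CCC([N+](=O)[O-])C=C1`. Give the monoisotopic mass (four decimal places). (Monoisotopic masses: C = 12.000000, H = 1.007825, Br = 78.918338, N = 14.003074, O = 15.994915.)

204.9738

Atom tally by fragment:
  cyclohexene ring core → C:6 H:10
  (− 2 ring H displaced by substituents)
  + Br → Br:1
  + NO2 → N:1 O:2
Element totals:
  C: 6
  H: 8
  Br: 1
  N: 1
  O: 2
Molecular formula: C6H8BrNO2.
  M = 6(12.0) + 8(1.007825) + 78.918338 + 14.003074 + 2(15.994915)
    = 72.000000 + 8.062600 + 78.918338 + 14.003074 + 31.989830 = 204.973842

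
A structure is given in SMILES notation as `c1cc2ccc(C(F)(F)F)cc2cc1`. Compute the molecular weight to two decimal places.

196.17 g/mol

Atom tally by fragment:
  naphthalene ring system core → C:10 H:8
  (− 1 ring H displaced by substituents)
  + CF3 → C:1 F:3
Element totals:
  C: 11
  H: 7
  F: 3
Molecular formula: C11H7F3.
  M = 11(12.011) + 7(1.008) + 3(18.998)
    = 132.121 + 7.056 + 56.994 = 196.171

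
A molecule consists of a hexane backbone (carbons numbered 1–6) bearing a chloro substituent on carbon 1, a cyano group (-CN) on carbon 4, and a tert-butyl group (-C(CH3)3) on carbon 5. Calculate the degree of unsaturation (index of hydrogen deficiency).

2

Atom tally by fragment:
  ClCH2 → C:1 H:2 Cl:1
  CH2 → C:1 H:2
  CH2 → C:1 H:2
  CH(CN) → C:2 H:1 N:1
  CH(C(CH3)3) → C:5 H:10
  CH3 → C:1 H:3
Element totals:
  C: 11
  H: 20
  Cl: 1
  N: 1
Molecular formula: C11H20ClN.
DoU = (2C + 2 + N − H − X) / 2 = (2·11 + 2 + 1 − 20 − 1) / 2 = 2.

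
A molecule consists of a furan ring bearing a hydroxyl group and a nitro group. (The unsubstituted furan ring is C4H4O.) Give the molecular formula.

Atom tally by fragment:
  furan ring core → C:4 H:4 O:1
  (− 2 ring H displaced by substituents)
  + OH → O:1 H:1
  + NO2 → N:1 O:2
Element totals:
  C: 4
  H: 3
  N: 1
  O: 4

C4H3NO4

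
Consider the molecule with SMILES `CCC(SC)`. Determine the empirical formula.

Atom tally by fragment:
  CH3 → C:1 H:3
  CH2 → C:1 H:2
  CH2SCH3 → C:2 H:5 S:1
Element totals:
  C: 4
  H: 10
  S: 1
Molecular formula: C4H10S.
gcd of subscripts (4, 10, 1) = 1, so the empirical formula equals the molecular formula.

C4H10S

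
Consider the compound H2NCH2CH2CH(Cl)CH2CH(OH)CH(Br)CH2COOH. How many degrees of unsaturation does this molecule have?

Element totals:
  C: 8
  H: 15
  Br: 1
  Cl: 1
  N: 1
  O: 3
Molecular formula: C8H15BrClNO3.
DoU = (2C + 2 + N − H − X) / 2 = (2·8 + 2 + 1 − 15 − 2) / 2 = 1.

1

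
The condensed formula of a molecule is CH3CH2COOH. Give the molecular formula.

Atom tally by fragment:
  CH3 → C:1 H:3
  CH2COOH → C:2 H:3 O:2
Element totals:
  C: 3
  H: 6
  O: 2

C3H6O2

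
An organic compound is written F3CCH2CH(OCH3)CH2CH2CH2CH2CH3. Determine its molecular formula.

C9H17F3O

Element totals:
  C: 9
  H: 17
  F: 3
  O: 1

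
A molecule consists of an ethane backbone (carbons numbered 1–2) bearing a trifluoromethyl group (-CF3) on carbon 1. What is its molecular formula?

C3H5F3

Atom tally by fragment:
  F3CCH2 → C:2 H:2 F:3
  CH3 → C:1 H:3
Element totals:
  C: 3
  H: 5
  F: 3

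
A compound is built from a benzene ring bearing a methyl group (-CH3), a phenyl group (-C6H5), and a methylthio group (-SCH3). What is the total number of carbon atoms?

Atom tally by fragment:
  benzene ring core → C:6 H:6
  (− 3 ring H displaced by substituents)
  + CH3 → C:1 H:3
  + C6H5 → C:6 H:5
  + SCH3 → C:1 H:3 S:1
Element totals:
  C: 14
  H: 14
  S: 1

14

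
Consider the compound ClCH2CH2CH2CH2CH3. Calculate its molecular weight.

Atom tally by fragment:
  ClCH2 → C:1 H:2 Cl:1
  CH2 → C:1 H:2
  CH2 → C:1 H:2
  CH2 → C:1 H:2
  CH3 → C:1 H:3
Element totals:
  C: 5
  H: 11
  Cl: 1
Molecular formula: C5H11Cl.
  M = 5(12.011) + 11(1.008) + 35.45
    = 60.055 + 11.088 + 35.450 = 106.593

106.59 g/mol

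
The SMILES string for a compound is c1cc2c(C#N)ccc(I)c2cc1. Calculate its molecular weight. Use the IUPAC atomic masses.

Atom tally by fragment:
  naphthalene ring system core → C:10 H:8
  (− 2 ring H displaced by substituents)
  + CN → C:1 N:1
  + I → I:1
Element totals:
  C: 11
  H: 6
  I: 1
  N: 1
Molecular formula: C11H6IN.
  M = 11(12.011) + 6(1.008) + 126.904 + 14.007
    = 132.121 + 6.048 + 126.904 + 14.007 = 279.080

279.08 g/mol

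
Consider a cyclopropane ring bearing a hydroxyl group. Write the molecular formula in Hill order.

C3H6O

Atom tally by fragment:
  cyclopropane ring core → C:3 H:6
  (− 1 ring H displaced by substituents)
  + OH → O:1 H:1
Element totals:
  C: 3
  H: 6
  O: 1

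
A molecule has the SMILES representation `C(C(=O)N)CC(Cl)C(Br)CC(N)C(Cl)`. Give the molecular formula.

Atom tally by fragment:
  H2NOCCH2 → C:2 H:4 O:1 N:1
  CH2 → C:1 H:2
  CH(Cl) → C:1 H:1 Cl:1
  CH(Br) → C:1 H:1 Br:1
  CH2 → C:1 H:2
  CH(NH2) → C:1 H:3 N:1
  CH2Cl → C:1 H:2 Cl:1
Element totals:
  C: 8
  H: 15
  Br: 1
  Cl: 2
  N: 2
  O: 1

C8H15BrCl2N2O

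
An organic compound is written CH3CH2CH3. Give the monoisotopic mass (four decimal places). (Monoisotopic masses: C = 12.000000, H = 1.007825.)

Atom tally by fragment:
  CH3 → C:1 H:3
  CH2 → C:1 H:2
  CH3 → C:1 H:3
Element totals:
  C: 3
  H: 8
Molecular formula: C3H8.
  M = 3(12.0) + 8(1.007825)
    = 36.000000 + 8.062600 = 44.062600

44.0626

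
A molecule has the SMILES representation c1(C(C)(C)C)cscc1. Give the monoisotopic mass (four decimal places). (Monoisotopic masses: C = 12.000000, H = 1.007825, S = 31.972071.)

Atom tally by fragment:
  thiophene ring core → C:4 H:4 S:1
  (− 1 ring H displaced by substituents)
  + C(CH3)3 → C:4 H:9
Element totals:
  C: 8
  H: 12
  S: 1
Molecular formula: C8H12S.
  M = 8(12.0) + 12(1.007825) + 31.972071
    = 96.000000 + 12.093900 + 31.972071 = 140.065971

140.0660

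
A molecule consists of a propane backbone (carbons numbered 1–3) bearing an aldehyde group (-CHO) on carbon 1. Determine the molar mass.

Atom tally by fragment:
  OHCCH2 → C:2 H:3 O:1
  CH2 → C:1 H:2
  CH3 → C:1 H:3
Element totals:
  C: 4
  H: 8
  O: 1
Molecular formula: C4H8O.
  M = 4(12.011) + 8(1.008) + 15.999
    = 48.044 + 8.064 + 15.999 = 72.107

72.11 g/mol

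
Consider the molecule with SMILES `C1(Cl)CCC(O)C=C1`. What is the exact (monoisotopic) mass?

132.0342

Atom tally by fragment:
  cyclohexene ring core → C:6 H:10
  (− 2 ring H displaced by substituents)
  + Cl → Cl:1
  + OH → O:1 H:1
Element totals:
  C: 6
  H: 9
  Cl: 1
  O: 1
Molecular formula: C6H9ClO.
  M = 6(12.0) + 9(1.007825) + 34.968853 + 15.994915
    = 72.000000 + 9.070425 + 34.968853 + 15.994915 = 132.034193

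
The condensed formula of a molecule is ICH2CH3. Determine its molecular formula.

Atom tally by fragment:
  ICH2 → C:1 H:2 I:1
  CH3 → C:1 H:3
Element totals:
  C: 2
  H: 5
  I: 1

C2H5I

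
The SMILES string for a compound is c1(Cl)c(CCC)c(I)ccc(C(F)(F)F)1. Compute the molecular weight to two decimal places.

348.53 g/mol

Atom tally by fragment:
  benzene ring core → C:6 H:6
  (− 4 ring H displaced by substituents)
  + Cl → Cl:1
  + CH2CH2CH3 → C:3 H:7
  + I → I:1
  + CF3 → C:1 F:3
Element totals:
  C: 10
  H: 9
  Cl: 1
  F: 3
  I: 1
Molecular formula: C10H9ClF3I.
  M = 10(12.011) + 9(1.008) + 35.45 + 3(18.998) + 126.904
    = 120.110 + 9.072 + 35.450 + 56.994 + 126.904 = 348.530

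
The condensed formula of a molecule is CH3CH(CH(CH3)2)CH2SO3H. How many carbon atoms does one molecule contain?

6

Element totals:
  C: 6
  H: 14
  O: 3
  S: 1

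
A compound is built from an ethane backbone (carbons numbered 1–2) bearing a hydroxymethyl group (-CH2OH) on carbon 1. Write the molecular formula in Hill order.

Atom tally by fragment:
  HOCH2CH2 → C:2 H:5 O:1
  CH3 → C:1 H:3
Element totals:
  C: 3
  H: 8
  O: 1

C3H8O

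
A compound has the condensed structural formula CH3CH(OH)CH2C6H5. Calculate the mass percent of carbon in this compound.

79.37%

Atom tally by fragment:
  CH3 → C:1 H:3
  CH(OH) → C:1 H:2 O:1
  CH2C6H5 → C:7 H:7
Element totals:
  C: 9
  H: 12
  O: 1
Molecular formula: C9H12O.
Molar mass = 136.194 g/mol.
Mass from C: 9 × 12.011 = 108.099 g/mol.
%C = 108.099 / 136.194 × 100 = 79.37%.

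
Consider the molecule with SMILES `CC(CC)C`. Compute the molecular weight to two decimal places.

72.15 g/mol

Atom tally by fragment:
  CH3 → C:1 H:3
  CH(C2H5) → C:3 H:6
  CH3 → C:1 H:3
Element totals:
  C: 5
  H: 12
Molecular formula: C5H12.
  M = 5(12.011) + 12(1.008)
    = 60.055 + 12.096 = 72.151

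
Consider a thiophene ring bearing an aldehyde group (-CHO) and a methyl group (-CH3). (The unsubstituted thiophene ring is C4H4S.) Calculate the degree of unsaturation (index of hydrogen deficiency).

4

Atom tally by fragment:
  thiophene ring core → C:4 H:4 S:1
  (− 2 ring H displaced by substituents)
  + CHO → C:1 H:1 O:1
  + CH3 → C:1 H:3
Element totals:
  C: 6
  H: 6
  O: 1
  S: 1
Molecular formula: C6H6OS.
DoU = (2C + 2 + N − H − X) / 2 = (2·6 + 2 + 0 − 6 − 0) / 2 = 4.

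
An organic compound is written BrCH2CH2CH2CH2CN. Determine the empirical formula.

Element totals:
  C: 5
  H: 8
  Br: 1
  N: 1
Molecular formula: C5H8BrN.
gcd of subscripts (1, 5, 8, 1) = 1, so the empirical formula equals the molecular formula.

C5H8BrN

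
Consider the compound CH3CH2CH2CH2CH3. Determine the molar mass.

Atom tally by fragment:
  CH3 → C:1 H:3
  CH2 → C:1 H:2
  CH2 → C:1 H:2
  CH2 → C:1 H:2
  CH3 → C:1 H:3
Element totals:
  C: 5
  H: 12
Molecular formula: C5H12.
  M = 5(12.011) + 12(1.008)
    = 60.055 + 12.096 = 72.151

72.15 g/mol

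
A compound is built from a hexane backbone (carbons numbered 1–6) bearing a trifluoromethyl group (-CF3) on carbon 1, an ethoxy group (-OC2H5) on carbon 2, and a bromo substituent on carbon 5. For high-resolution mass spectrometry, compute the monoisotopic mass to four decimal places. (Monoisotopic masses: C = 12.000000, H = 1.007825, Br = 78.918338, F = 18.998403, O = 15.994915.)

Atom tally by fragment:
  F3CCH2 → C:2 H:2 F:3
  CH(OC2H5) → C:3 H:6 O:1
  CH2 → C:1 H:2
  CH2 → C:1 H:2
  CH(Br) → C:1 H:1 Br:1
  CH3 → C:1 H:3
Element totals:
  C: 9
  H: 16
  Br: 1
  F: 3
  O: 1
Molecular formula: C9H16BrF3O.
  M = 9(12.0) + 16(1.007825) + 78.918338 + 3(18.998403) + 15.994915
    = 108.000000 + 16.125200 + 78.918338 + 56.995209 + 15.994915 = 276.033662

276.0337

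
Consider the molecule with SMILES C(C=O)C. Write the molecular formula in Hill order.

C3H6O

Atom tally by fragment:
  OHCCH2 → C:2 H:3 O:1
  CH3 → C:1 H:3
Element totals:
  C: 3
  H: 6
  O: 1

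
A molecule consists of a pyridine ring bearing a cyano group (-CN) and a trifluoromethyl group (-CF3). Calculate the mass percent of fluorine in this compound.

Atom tally by fragment:
  pyridine ring core → C:5 H:5 N:1
  (− 2 ring H displaced by substituents)
  + CN → C:1 N:1
  + CF3 → C:1 F:3
Element totals:
  C: 7
  H: 3
  F: 3
  N: 2
Molecular formula: C7H3F3N2.
Molar mass = 172.109 g/mol.
Mass from F: 3 × 18.998 = 56.994 g/mol.
%F = 56.994 / 172.109 × 100 = 33.12%.

33.12%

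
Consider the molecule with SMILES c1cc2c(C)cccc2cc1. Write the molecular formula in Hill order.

Atom tally by fragment:
  naphthalene ring system core → C:10 H:8
  (− 1 ring H displaced by substituents)
  + CH3 → C:1 H:3
Element totals:
  C: 11
  H: 10

C11H10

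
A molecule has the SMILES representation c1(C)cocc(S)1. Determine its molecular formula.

Atom tally by fragment:
  furan ring core → C:4 H:4 O:1
  (− 2 ring H displaced by substituents)
  + CH3 → C:1 H:3
  + SH → S:1 H:1
Element totals:
  C: 5
  H: 6
  O: 1
  S: 1

C5H6OS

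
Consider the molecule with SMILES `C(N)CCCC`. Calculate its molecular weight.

Atom tally by fragment:
  H2NCH2 → C:1 H:4 N:1
  CH2 → C:1 H:2
  CH2 → C:1 H:2
  CH2 → C:1 H:2
  CH3 → C:1 H:3
Element totals:
  C: 5
  H: 13
  N: 1
Molecular formula: C5H13N.
  M = 5(12.011) + 13(1.008) + 14.007
    = 60.055 + 13.104 + 14.007 = 87.166

87.17 g/mol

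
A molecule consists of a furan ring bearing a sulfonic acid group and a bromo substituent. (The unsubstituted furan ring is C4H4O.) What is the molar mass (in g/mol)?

Atom tally by fragment:
  furan ring core → C:4 H:4 O:1
  (− 2 ring H displaced by substituents)
  + SO3H → S:1 O:3 H:1
  + Br → Br:1
Element totals:
  C: 4
  H: 3
  Br: 1
  O: 4
  S: 1
Molecular formula: C4H3BrO4S.
  M = 4(12.011) + 3(1.008) + 79.904 + 4(15.999) + 32.06
    = 48.044 + 3.024 + 79.904 + 63.996 + 32.060 = 227.028

227.03 g/mol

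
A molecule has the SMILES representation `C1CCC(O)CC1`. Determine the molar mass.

Atom tally by fragment:
  cyclohexane ring core → C:6 H:12
  (− 1 ring H displaced by substituents)
  + OH → O:1 H:1
Element totals:
  C: 6
  H: 12
  O: 1
Molecular formula: C6H12O.
  M = 6(12.011) + 12(1.008) + 15.999
    = 72.066 + 12.096 + 15.999 = 100.161

100.16 g/mol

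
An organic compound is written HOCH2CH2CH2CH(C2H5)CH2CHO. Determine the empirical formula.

Atom tally by fragment:
  HOCH2 → C:1 H:3 O:1
  CH2 → C:1 H:2
  CH2 → C:1 H:2
  CH(C2H5) → C:3 H:6
  CH2CHO → C:2 H:3 O:1
Element totals:
  C: 8
  H: 16
  O: 2
Molecular formula: C8H16O2.
gcd of subscripts = 2; dividing each by 2:
  C: 8/2 = 4
  H: 16/2 = 8
  O: 2/2 = 1

C4H8O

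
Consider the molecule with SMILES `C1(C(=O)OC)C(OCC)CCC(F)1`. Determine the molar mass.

190.21 g/mol

Atom tally by fragment:
  cyclopentane ring core → C:5 H:10
  (− 3 ring H displaced by substituents)
  + COOCH3 → C:2 H:3 O:2
  + OC2H5 → C:2 H:5 O:1
  + F → F:1
Element totals:
  C: 9
  H: 15
  F: 1
  O: 3
Molecular formula: C9H15FO3.
  M = 9(12.011) + 15(1.008) + 18.998 + 3(15.999)
    = 108.099 + 15.120 + 18.998 + 47.997 = 190.214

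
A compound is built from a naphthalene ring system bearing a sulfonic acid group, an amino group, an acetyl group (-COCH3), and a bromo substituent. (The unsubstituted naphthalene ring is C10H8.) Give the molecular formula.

C12H10BrNO4S

Atom tally by fragment:
  naphthalene ring system core → C:10 H:8
  (− 4 ring H displaced by substituents)
  + SO3H → S:1 O:3 H:1
  + NH2 → N:1 H:2
  + COCH3 → C:2 H:3 O:1
  + Br → Br:1
Element totals:
  C: 12
  H: 10
  Br: 1
  N: 1
  O: 4
  S: 1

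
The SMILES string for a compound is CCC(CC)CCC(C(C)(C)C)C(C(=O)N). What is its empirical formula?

Atom tally by fragment:
  CH3 → C:1 H:3
  CH2 → C:1 H:2
  CH(C2H5) → C:3 H:6
  CH2 → C:1 H:2
  CH2 → C:1 H:2
  CH(C(CH3)3) → C:5 H:10
  CH2CONH2 → C:2 H:4 O:1 N:1
Element totals:
  C: 14
  H: 29
  N: 1
  O: 1
Molecular formula: C14H29NO.
gcd of subscripts (14, 29, 1, 1) = 1, so the empirical formula equals the molecular formula.

C14H29NO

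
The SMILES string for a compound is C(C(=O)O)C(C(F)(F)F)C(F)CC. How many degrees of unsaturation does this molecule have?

1

Atom tally by fragment:
  HOOCCH2 → C:2 H:3 O:2
  CH(CF3) → C:2 H:1 F:3
  CH(F) → C:1 H:1 F:1
  CH2 → C:1 H:2
  CH3 → C:1 H:3
Element totals:
  C: 7
  H: 10
  F: 4
  O: 2
Molecular formula: C7H10F4O2.
DoU = (2C + 2 + N − H − X) / 2 = (2·7 + 2 + 0 − 10 − 4) / 2 = 1.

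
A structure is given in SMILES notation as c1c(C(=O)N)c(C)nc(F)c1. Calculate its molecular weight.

Atom tally by fragment:
  pyridine ring core → C:5 H:5 N:1
  (− 3 ring H displaced by substituents)
  + CONH2 → C:1 H:2 O:1 N:1
  + CH3 → C:1 H:3
  + F → F:1
Element totals:
  C: 7
  H: 7
  F: 1
  N: 2
  O: 1
Molecular formula: C7H7FN2O.
  M = 7(12.011) + 7(1.008) + 18.998 + 2(14.007) + 15.999
    = 84.077 + 7.056 + 18.998 + 28.014 + 15.999 = 154.144

154.14 g/mol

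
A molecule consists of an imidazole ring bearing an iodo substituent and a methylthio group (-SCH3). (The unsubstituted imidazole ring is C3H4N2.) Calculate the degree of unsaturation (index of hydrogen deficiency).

3

Atom tally by fragment:
  imidazole ring core → C:3 H:4 N:2
  (− 2 ring H displaced by substituents)
  + I → I:1
  + SCH3 → C:1 H:3 S:1
Element totals:
  C: 4
  H: 5
  I: 1
  N: 2
  S: 1
Molecular formula: C4H5IN2S.
DoU = (2C + 2 + N − H − X) / 2 = (2·4 + 2 + 2 − 5 − 1) / 2 = 3.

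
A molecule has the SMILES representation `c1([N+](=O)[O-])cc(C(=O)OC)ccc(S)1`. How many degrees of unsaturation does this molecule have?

Atom tally by fragment:
  benzene ring core → C:6 H:6
  (− 3 ring H displaced by substituents)
  + NO2 → N:1 O:2
  + COOCH3 → C:2 H:3 O:2
  + SH → S:1 H:1
Element totals:
  C: 8
  H: 7
  N: 1
  O: 4
  S: 1
Molecular formula: C8H7NO4S.
DoU = (2C + 2 + N − H − X) / 2 = (2·8 + 2 + 1 − 7 − 0) / 2 = 6.

6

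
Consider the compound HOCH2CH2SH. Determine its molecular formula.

Element totals:
  C: 2
  H: 6
  O: 1
  S: 1

C2H6OS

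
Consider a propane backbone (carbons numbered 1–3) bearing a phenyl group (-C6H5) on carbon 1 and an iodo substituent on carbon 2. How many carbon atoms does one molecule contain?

Atom tally by fragment:
  C6H5CH2 → C:7 H:7
  CH(I) → C:1 H:1 I:1
  CH3 → C:1 H:3
Element totals:
  C: 9
  H: 11
  I: 1

9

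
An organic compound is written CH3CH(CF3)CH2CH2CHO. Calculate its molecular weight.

154.13 g/mol

Element totals:
  C: 6
  H: 9
  F: 3
  O: 1
Molecular formula: C6H9F3O.
  M = 6(12.011) + 9(1.008) + 3(18.998) + 15.999
    = 72.066 + 9.072 + 56.994 + 15.999 = 154.131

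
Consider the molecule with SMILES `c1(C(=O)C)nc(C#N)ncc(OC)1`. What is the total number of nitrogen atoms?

Atom tally by fragment:
  pyrimidine ring core → C:4 H:4 N:2
  (− 3 ring H displaced by substituents)
  + COCH3 → C:2 H:3 O:1
  + CN → C:1 N:1
  + OCH3 → C:1 H:3 O:1
Element totals:
  C: 8
  H: 7
  N: 3
  O: 2

3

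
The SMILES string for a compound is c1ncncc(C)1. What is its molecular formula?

Atom tally by fragment:
  pyrimidine ring core → C:4 H:4 N:2
  (− 1 ring H displaced by substituents)
  + CH3 → C:1 H:3
Element totals:
  C: 5
  H: 6
  N: 2

C5H6N2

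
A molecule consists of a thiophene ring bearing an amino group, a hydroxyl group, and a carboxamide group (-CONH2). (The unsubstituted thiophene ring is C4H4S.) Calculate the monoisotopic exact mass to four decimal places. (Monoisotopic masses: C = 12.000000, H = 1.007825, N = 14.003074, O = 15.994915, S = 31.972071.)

158.0150

Atom tally by fragment:
  thiophene ring core → C:4 H:4 S:1
  (− 3 ring H displaced by substituents)
  + NH2 → N:1 H:2
  + OH → O:1 H:1
  + CONH2 → C:1 H:2 O:1 N:1
Element totals:
  C: 5
  H: 6
  N: 2
  O: 2
  S: 1
Molecular formula: C5H6N2O2S.
  M = 5(12.0) + 6(1.007825) + 2(14.003074) + 2(15.994915) + 31.972071
    = 60.000000 + 6.046950 + 28.006148 + 31.989830 + 31.972071 = 158.014999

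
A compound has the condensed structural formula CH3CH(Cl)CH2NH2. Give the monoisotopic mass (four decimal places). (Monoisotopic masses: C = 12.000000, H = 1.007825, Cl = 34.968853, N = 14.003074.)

Element totals:
  C: 3
  H: 8
  Cl: 1
  N: 1
Molecular formula: C3H8ClN.
  M = 3(12.0) + 8(1.007825) + 34.968853 + 14.003074
    = 36.000000 + 8.062600 + 34.968853 + 14.003074 = 93.034527

93.0345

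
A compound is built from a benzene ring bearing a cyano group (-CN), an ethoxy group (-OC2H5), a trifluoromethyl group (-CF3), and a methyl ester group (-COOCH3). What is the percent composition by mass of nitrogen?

Atom tally by fragment:
  benzene ring core → C:6 H:6
  (− 4 ring H displaced by substituents)
  + CN → C:1 N:1
  + OC2H5 → C:2 H:5 O:1
  + CF3 → C:1 F:3
  + COOCH3 → C:2 H:3 O:2
Element totals:
  C: 12
  H: 10
  F: 3
  N: 1
  O: 3
Molecular formula: C12H10F3NO3.
Molar mass = 273.210 g/mol.
Mass from N: 1 × 14.007 = 14.007 g/mol.
%N = 14.007 / 273.210 × 100 = 5.13%.

5.13%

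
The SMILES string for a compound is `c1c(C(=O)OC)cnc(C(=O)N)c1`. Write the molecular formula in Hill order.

Atom tally by fragment:
  pyridine ring core → C:5 H:5 N:1
  (− 2 ring H displaced by substituents)
  + COOCH3 → C:2 H:3 O:2
  + CONH2 → C:1 H:2 O:1 N:1
Element totals:
  C: 8
  H: 8
  N: 2
  O: 3

C8H8N2O3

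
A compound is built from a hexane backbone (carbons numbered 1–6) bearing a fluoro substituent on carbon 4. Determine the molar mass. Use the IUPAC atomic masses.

104.17 g/mol

Atom tally by fragment:
  CH3 → C:1 H:3
  CH2 → C:1 H:2
  CH2 → C:1 H:2
  CH(F) → C:1 H:1 F:1
  CH2 → C:1 H:2
  CH3 → C:1 H:3
Element totals:
  C: 6
  H: 13
  F: 1
Molecular formula: C6H13F.
  M = 6(12.011) + 13(1.008) + 18.998
    = 72.066 + 13.104 + 18.998 = 104.168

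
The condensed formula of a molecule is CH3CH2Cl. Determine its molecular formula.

C2H5Cl

Atom tally by fragment:
  CH3 → C:1 H:3
  CH2Cl → C:1 H:2 Cl:1
Element totals:
  C: 2
  H: 5
  Cl: 1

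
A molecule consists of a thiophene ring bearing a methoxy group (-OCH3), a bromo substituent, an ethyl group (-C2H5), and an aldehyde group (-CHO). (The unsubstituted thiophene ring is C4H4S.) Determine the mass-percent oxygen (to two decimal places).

12.84%

Atom tally by fragment:
  thiophene ring core → C:4 H:4 S:1
  (− 4 ring H displaced by substituents)
  + OCH3 → C:1 H:3 O:1
  + Br → Br:1
  + C2H5 → C:2 H:5
  + CHO → C:1 H:1 O:1
Element totals:
  C: 8
  H: 9
  Br: 1
  O: 2
  S: 1
Molecular formula: C8H9BrO2S.
Molar mass = 249.122 g/mol.
Mass from O: 2 × 15.999 = 31.998 g/mol.
%O = 31.998 / 249.122 × 100 = 12.84%.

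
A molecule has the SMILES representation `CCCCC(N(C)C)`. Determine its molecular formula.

Atom tally by fragment:
  CH3 → C:1 H:3
  CH2 → C:1 H:2
  CH2 → C:1 H:2
  CH2 → C:1 H:2
  CH2N(CH3)2 → C:3 H:8 N:1
Element totals:
  C: 7
  H: 17
  N: 1

C7H17N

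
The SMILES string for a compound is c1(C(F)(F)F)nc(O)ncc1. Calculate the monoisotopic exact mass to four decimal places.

Atom tally by fragment:
  pyrimidine ring core → C:4 H:4 N:2
  (− 2 ring H displaced by substituents)
  + CF3 → C:1 F:3
  + OH → O:1 H:1
Element totals:
  C: 5
  H: 3
  F: 3
  N: 2
  O: 1
Molecular formula: C5H3F3N2O.
  M = 5(12.0) + 3(1.007825) + 3(18.998403) + 2(14.003074) + 15.994915
    = 60.000000 + 3.023475 + 56.995209 + 28.006148 + 15.994915 = 164.019747

164.0197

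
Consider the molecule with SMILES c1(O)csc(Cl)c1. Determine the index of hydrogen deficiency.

3

Atom tally by fragment:
  thiophene ring core → C:4 H:4 S:1
  (− 2 ring H displaced by substituents)
  + OH → O:1 H:1
  + Cl → Cl:1
Element totals:
  C: 4
  H: 3
  Cl: 1
  O: 1
  S: 1
Molecular formula: C4H3ClOS.
DoU = (2C + 2 + N − H − X) / 2 = (2·4 + 2 + 0 − 3 − 1) / 2 = 3.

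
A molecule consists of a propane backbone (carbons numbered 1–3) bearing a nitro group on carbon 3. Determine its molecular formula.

Atom tally by fragment:
  CH3 → C:1 H:3
  CH2 → C:1 H:2
  CH2NO2 → C:1 H:2 N:1 O:2
Element totals:
  C: 3
  H: 7
  N: 1
  O: 2

C3H7NO2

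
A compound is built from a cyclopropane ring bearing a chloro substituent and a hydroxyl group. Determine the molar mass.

Atom tally by fragment:
  cyclopropane ring core → C:3 H:6
  (− 2 ring H displaced by substituents)
  + Cl → Cl:1
  + OH → O:1 H:1
Element totals:
  C: 3
  H: 5
  Cl: 1
  O: 1
Molecular formula: C3H5ClO.
  M = 3(12.011) + 5(1.008) + 35.45 + 15.999
    = 36.033 + 5.040 + 35.450 + 15.999 = 92.522

92.52 g/mol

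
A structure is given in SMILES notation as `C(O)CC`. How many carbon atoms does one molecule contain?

Atom tally by fragment:
  HOCH2 → C:1 H:3 O:1
  CH2 → C:1 H:2
  CH3 → C:1 H:3
Element totals:
  C: 3
  H: 8
  O: 1

3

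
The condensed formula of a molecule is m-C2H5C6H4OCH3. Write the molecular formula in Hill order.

C9H12O

Atom tally by fragment:
  benzene ring core → C:6 H:6
  (− 2 ring H displaced by substituents)
  + C2H5 → C:2 H:5
  + OCH3 → C:1 H:3 O:1
Element totals:
  C: 9
  H: 12
  O: 1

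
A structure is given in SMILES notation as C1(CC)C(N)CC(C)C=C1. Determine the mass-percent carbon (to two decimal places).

Atom tally by fragment:
  cyclohexene ring core → C:6 H:10
  (− 3 ring H displaced by substituents)
  + C2H5 → C:2 H:5
  + NH2 → N:1 H:2
  + CH3 → C:1 H:3
Element totals:
  C: 9
  H: 17
  N: 1
Molecular formula: C9H17N.
Molar mass = 139.242 g/mol.
Mass from C: 9 × 12.011 = 108.099 g/mol.
%C = 108.099 / 139.242 × 100 = 77.63%.

77.63%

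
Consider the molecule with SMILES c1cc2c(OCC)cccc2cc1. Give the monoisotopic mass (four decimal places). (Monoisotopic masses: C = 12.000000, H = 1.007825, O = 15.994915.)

172.0888

Atom tally by fragment:
  naphthalene ring system core → C:10 H:8
  (− 1 ring H displaced by substituents)
  + OC2H5 → C:2 H:5 O:1
Element totals:
  C: 12
  H: 12
  O: 1
Molecular formula: C12H12O.
  M = 12(12.0) + 12(1.007825) + 15.994915
    = 144.000000 + 12.093900 + 15.994915 = 172.088815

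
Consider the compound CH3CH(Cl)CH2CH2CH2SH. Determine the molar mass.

Atom tally by fragment:
  CH3 → C:1 H:3
  CH(Cl) → C:1 H:1 Cl:1
  CH2 → C:1 H:2
  CH2 → C:1 H:2
  CH2SH → C:1 H:3 S:1
Element totals:
  C: 5
  H: 11
  Cl: 1
  S: 1
Molecular formula: C5H11ClS.
  M = 5(12.011) + 11(1.008) + 35.45 + 32.06
    = 60.055 + 11.088 + 35.450 + 32.060 = 138.653

138.65 g/mol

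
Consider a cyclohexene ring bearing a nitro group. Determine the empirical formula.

C6H9NO2

Atom tally by fragment:
  cyclohexene ring core → C:6 H:10
  (− 1 ring H displaced by substituents)
  + NO2 → N:1 O:2
Element totals:
  C: 6
  H: 9
  N: 1
  O: 2
Molecular formula: C6H9NO2.
gcd of subscripts (6, 9, 1, 2) = 1, so the empirical formula equals the molecular formula.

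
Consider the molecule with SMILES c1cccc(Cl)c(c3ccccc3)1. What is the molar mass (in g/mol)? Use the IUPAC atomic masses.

Atom tally by fragment:
  benzene ring core → C:6 H:6
  (− 2 ring H displaced by substituents)
  + Cl → Cl:1
  + C6H5 → C:6 H:5
Element totals:
  C: 12
  H: 9
  Cl: 1
Molecular formula: C12H9Cl.
  M = 12(12.011) + 9(1.008) + 35.45
    = 144.132 + 9.072 + 35.450 = 188.654

188.65 g/mol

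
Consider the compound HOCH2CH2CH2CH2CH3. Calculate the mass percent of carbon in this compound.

68.13%

Atom tally by fragment:
  HOCH2CH2 → C:2 H:5 O:1
  CH2 → C:1 H:2
  CH2 → C:1 H:2
  CH3 → C:1 H:3
Element totals:
  C: 5
  H: 12
  O: 1
Molecular formula: C5H12O.
Molar mass = 88.150 g/mol.
Mass from C: 5 × 12.011 = 60.055 g/mol.
%C = 60.055 / 88.150 × 100 = 68.13%.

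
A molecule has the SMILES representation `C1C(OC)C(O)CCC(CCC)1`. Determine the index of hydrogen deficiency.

1

Atom tally by fragment:
  cyclohexane ring core → C:6 H:12
  (− 3 ring H displaced by substituents)
  + OCH3 → C:1 H:3 O:1
  + OH → O:1 H:1
  + CH2CH2CH3 → C:3 H:7
Element totals:
  C: 10
  H: 20
  O: 2
Molecular formula: C10H20O2.
DoU = (2C + 2 + N − H − X) / 2 = (2·10 + 2 + 0 − 20 − 0) / 2 = 1.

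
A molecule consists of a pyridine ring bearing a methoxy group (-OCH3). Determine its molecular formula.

Atom tally by fragment:
  pyridine ring core → C:5 H:5 N:1
  (− 1 ring H displaced by substituents)
  + OCH3 → C:1 H:3 O:1
Element totals:
  C: 6
  H: 7
  N: 1
  O: 1

C6H7NO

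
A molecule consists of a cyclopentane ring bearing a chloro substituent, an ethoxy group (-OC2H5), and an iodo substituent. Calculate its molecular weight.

274.53 g/mol

Atom tally by fragment:
  cyclopentane ring core → C:5 H:10
  (− 3 ring H displaced by substituents)
  + Cl → Cl:1
  + OC2H5 → C:2 H:5 O:1
  + I → I:1
Element totals:
  C: 7
  H: 12
  Cl: 1
  I: 1
  O: 1
Molecular formula: C7H12ClIO.
  M = 7(12.011) + 12(1.008) + 35.45 + 126.904 + 15.999
    = 84.077 + 12.096 + 35.450 + 126.904 + 15.999 = 274.526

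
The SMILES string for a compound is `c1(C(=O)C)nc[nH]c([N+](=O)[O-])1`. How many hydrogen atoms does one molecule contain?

Atom tally by fragment:
  imidazole ring core → C:3 H:4 N:2
  (− 2 ring H displaced by substituents)
  + COCH3 → C:2 H:3 O:1
  + NO2 → N:1 O:2
Element totals:
  C: 5
  H: 5
  N: 3
  O: 3

5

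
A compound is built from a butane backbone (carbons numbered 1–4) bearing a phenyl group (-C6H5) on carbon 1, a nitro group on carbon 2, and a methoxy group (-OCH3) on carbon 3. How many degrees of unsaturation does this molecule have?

Atom tally by fragment:
  C6H5CH2 → C:7 H:7
  CH(NO2) → C:1 H:1 N:1 O:2
  CH(OCH3) → C:2 H:4 O:1
  CH3 → C:1 H:3
Element totals:
  C: 11
  H: 15
  N: 1
  O: 3
Molecular formula: C11H15NO3.
DoU = (2C + 2 + N − H − X) / 2 = (2·11 + 2 + 1 − 15 − 0) / 2 = 5.

5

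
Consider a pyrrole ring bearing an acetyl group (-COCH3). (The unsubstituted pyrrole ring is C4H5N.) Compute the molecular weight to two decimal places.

109.13 g/mol

Atom tally by fragment:
  pyrrole ring core → C:4 H:5 N:1
  (− 1 ring H displaced by substituents)
  + COCH3 → C:2 H:3 O:1
Element totals:
  C: 6
  H: 7
  N: 1
  O: 1
Molecular formula: C6H7NO.
  M = 6(12.011) + 7(1.008) + 14.007 + 15.999
    = 72.066 + 7.056 + 14.007 + 15.999 = 109.128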